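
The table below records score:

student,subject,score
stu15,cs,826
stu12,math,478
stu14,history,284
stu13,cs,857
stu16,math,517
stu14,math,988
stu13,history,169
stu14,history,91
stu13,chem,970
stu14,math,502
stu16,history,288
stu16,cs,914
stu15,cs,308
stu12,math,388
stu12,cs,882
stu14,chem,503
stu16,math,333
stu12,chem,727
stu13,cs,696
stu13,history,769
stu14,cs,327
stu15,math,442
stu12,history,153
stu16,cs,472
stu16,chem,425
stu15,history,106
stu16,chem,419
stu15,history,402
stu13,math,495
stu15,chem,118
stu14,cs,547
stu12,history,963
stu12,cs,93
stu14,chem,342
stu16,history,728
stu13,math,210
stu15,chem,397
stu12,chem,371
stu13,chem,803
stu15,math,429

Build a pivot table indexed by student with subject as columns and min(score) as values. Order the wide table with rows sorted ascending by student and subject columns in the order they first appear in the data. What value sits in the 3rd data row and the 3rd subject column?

91

With rows sorted ascending by student, row 3 is student=stu14. subject columns in first-appearance order: cs, math, history, chem; column 3 is history.
Long rows with student=stu14, subject=history: min(284, 91) = 91.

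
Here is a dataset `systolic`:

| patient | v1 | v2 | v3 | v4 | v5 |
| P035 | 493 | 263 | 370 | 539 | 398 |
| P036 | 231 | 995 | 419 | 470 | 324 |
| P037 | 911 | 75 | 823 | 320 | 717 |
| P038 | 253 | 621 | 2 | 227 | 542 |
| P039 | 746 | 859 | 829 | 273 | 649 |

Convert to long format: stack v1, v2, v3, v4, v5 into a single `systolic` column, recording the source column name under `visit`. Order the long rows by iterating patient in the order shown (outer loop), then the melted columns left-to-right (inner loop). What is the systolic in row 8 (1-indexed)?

419

25 rows total (5 × 5). Row 8: index ⌊(8-1)/5⌋ = 1 into patient → P036; (8-1) mod 5 = 2 into the melted columns → v3.
So row 8 is (P036, v3, 419); systolic = 419.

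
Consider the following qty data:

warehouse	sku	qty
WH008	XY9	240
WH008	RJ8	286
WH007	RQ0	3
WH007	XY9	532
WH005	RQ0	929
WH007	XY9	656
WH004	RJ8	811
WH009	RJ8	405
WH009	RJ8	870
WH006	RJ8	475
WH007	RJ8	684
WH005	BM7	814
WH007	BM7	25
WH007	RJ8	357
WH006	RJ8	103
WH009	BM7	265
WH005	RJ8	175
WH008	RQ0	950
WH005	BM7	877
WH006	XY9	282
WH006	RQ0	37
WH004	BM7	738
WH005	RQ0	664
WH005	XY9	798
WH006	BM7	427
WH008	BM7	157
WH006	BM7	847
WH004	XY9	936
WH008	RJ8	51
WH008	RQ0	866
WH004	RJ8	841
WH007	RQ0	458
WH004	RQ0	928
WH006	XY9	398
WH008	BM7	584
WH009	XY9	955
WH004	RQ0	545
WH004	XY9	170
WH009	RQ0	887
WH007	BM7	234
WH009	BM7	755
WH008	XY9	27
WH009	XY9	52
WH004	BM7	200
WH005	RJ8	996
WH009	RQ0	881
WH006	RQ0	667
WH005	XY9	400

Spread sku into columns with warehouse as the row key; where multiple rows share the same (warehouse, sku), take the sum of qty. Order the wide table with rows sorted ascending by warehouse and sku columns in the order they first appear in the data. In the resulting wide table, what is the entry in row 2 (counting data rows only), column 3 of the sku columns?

1593

With rows sorted ascending by warehouse, row 2 is warehouse=WH005. sku columns in first-appearance order: XY9, RJ8, RQ0, BM7; column 3 is RQ0.
Long rows with warehouse=WH005, sku=RQ0: 929 + 664 = 1593.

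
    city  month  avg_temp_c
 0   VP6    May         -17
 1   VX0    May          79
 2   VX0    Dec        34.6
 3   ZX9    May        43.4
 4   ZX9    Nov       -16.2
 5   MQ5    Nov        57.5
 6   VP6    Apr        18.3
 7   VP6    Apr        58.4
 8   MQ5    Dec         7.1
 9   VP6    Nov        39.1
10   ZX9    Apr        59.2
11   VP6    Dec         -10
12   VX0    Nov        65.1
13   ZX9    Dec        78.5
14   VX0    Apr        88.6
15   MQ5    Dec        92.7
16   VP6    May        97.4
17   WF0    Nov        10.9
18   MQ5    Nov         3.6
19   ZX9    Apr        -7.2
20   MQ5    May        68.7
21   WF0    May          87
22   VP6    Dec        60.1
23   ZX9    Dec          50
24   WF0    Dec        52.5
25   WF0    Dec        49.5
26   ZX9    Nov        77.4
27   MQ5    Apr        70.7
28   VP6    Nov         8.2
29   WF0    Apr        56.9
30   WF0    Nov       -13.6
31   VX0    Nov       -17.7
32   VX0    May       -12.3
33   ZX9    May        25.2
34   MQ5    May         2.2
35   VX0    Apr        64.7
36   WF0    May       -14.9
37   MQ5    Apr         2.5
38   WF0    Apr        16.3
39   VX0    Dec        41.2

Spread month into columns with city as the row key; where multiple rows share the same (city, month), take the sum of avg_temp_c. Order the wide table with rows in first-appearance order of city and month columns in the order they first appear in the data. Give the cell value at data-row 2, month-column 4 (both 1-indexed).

153.3

With rows in first-appearance order of city, row 2 is city=VX0. month columns in first-appearance order: May, Dec, Nov, Apr; column 4 is Apr.
Long rows with city=VX0, month=Apr: 88.6 + 64.7 = 153.3.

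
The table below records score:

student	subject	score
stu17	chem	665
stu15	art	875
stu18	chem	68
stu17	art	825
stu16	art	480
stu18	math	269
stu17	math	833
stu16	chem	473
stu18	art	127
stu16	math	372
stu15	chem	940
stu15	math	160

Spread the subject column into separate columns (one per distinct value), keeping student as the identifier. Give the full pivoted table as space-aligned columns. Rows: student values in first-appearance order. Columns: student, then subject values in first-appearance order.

Columns: student plus the 3 distinct subject values (chem, art, math).
For example, row stu17 column chem takes score=665 from the long row (stu17, chem).

student  chem  art  math
stu17    665   825  833 
stu15    940   875  160 
stu18    68    127  269 
stu16    473   480  372 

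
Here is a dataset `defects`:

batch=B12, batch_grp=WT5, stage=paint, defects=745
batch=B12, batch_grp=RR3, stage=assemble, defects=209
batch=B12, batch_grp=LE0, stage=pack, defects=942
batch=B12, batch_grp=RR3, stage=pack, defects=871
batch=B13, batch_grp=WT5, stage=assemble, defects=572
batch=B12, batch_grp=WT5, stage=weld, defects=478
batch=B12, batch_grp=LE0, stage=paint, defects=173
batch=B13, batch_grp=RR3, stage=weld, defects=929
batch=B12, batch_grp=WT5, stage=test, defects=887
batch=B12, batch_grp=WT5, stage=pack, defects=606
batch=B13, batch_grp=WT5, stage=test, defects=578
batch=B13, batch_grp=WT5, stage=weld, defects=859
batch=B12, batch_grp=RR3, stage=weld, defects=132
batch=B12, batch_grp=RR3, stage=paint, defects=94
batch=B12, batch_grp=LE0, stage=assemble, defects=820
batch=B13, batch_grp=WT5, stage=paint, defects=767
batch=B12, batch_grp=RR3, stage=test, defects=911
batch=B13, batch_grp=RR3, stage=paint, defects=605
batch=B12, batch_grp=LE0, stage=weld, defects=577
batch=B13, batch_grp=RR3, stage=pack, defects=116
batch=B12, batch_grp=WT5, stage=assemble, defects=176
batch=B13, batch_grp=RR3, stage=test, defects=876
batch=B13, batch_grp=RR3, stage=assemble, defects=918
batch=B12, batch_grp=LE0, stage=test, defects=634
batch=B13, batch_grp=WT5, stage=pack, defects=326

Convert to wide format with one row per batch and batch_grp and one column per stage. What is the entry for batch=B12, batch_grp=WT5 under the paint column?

Wide layout: rows indexed by batch and batch_grp, columns are the 5 distinct stage values (paint, assemble, pack, weld, test).
Cell (batch=B12, batch_grp=WT5, stage=paint) draws from the long row where batch=B12, batch_grp=WT5 and stage=paint, which has defects=745.

745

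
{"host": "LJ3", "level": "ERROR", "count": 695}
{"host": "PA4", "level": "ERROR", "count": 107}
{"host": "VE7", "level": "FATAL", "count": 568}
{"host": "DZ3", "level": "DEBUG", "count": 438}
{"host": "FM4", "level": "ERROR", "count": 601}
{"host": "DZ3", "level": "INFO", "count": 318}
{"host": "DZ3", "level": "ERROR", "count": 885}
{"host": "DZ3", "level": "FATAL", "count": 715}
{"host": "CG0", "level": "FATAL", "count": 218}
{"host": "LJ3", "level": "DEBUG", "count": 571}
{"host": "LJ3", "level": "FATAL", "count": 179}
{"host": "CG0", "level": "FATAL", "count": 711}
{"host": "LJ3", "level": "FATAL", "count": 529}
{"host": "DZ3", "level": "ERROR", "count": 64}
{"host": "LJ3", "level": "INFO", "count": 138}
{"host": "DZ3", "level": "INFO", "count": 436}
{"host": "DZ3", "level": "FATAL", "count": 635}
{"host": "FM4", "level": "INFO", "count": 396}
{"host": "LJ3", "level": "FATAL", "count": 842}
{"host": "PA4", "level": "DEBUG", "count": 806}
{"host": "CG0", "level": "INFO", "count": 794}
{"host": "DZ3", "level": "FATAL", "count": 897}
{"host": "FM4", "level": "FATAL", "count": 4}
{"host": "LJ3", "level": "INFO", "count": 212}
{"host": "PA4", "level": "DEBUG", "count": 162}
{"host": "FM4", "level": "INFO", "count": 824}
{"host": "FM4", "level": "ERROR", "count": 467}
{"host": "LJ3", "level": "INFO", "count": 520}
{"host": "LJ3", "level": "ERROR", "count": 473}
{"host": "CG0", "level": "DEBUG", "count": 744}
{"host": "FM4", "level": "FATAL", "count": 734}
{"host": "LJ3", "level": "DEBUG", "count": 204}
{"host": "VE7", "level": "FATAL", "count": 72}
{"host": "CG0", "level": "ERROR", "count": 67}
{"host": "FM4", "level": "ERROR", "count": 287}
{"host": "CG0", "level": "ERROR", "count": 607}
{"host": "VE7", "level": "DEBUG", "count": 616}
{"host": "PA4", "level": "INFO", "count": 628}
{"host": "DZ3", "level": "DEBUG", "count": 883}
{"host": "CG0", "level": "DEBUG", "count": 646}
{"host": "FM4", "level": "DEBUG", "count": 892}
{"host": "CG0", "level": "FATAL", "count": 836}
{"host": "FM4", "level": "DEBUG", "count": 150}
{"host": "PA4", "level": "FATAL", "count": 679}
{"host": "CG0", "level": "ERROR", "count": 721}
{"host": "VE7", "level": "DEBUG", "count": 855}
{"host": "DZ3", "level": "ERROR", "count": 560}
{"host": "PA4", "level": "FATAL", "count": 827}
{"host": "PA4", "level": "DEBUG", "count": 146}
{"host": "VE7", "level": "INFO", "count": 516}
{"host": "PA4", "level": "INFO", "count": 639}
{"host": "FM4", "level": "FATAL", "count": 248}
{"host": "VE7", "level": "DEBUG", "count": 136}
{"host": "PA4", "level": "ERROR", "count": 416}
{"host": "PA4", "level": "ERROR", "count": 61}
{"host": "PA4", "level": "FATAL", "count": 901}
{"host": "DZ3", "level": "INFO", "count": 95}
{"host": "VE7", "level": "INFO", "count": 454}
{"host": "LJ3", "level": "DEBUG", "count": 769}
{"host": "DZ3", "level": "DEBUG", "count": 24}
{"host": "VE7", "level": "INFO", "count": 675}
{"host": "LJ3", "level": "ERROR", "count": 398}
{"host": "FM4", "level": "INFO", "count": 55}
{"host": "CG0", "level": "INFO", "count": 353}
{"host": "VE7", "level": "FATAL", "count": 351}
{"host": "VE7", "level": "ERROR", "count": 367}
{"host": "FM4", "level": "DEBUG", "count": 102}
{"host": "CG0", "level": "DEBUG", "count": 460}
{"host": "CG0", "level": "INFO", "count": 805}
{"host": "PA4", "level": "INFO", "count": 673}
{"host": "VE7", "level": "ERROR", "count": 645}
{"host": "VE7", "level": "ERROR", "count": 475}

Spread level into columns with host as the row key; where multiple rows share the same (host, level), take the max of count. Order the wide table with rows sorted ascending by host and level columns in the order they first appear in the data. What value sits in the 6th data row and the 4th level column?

675

With rows sorted ascending by host, row 6 is host=VE7. level columns in first-appearance order: ERROR, FATAL, DEBUG, INFO; column 4 is INFO.
Long rows with host=VE7, level=INFO: max(516, 454, 675) = 675.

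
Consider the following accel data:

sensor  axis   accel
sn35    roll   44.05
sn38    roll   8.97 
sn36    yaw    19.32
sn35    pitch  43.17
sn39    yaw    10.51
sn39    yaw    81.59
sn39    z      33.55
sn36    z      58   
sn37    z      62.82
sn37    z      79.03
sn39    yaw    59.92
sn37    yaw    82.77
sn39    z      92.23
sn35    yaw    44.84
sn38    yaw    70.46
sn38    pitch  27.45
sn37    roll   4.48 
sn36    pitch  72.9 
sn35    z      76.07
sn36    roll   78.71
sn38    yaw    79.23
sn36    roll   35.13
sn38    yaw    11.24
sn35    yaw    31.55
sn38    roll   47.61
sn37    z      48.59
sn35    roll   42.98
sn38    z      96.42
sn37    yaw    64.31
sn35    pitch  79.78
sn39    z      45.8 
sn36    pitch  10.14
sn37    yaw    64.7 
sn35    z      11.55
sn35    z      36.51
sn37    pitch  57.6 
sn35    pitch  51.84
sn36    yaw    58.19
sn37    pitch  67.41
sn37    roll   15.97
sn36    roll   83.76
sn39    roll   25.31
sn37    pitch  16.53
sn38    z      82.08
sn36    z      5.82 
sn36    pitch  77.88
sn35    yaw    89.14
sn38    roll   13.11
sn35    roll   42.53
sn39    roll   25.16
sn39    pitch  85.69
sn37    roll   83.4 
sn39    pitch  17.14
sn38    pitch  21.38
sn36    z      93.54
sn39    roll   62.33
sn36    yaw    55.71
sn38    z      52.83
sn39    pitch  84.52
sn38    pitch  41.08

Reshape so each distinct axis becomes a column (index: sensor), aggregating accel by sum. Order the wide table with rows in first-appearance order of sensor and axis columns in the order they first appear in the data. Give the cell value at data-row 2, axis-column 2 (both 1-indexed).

160.93

With rows in first-appearance order of sensor, row 2 is sensor=sn38. axis columns in first-appearance order: roll, yaw, pitch, z; column 2 is yaw.
Long rows with sensor=sn38, axis=yaw: 70.46 + 79.23 + 11.24 = 160.93.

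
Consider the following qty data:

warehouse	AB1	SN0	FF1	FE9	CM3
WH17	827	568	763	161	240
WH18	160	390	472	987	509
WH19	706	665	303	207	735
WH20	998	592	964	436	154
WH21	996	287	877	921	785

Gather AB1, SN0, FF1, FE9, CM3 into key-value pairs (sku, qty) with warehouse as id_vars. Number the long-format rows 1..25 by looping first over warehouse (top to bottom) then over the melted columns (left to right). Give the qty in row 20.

25 rows total (5 × 5). Row 20: index ⌊(20-1)/5⌋ = 3 into warehouse → WH20; (20-1) mod 5 = 4 into the melted columns → CM3.
So row 20 is (WH20, CM3, 154); qty = 154.

154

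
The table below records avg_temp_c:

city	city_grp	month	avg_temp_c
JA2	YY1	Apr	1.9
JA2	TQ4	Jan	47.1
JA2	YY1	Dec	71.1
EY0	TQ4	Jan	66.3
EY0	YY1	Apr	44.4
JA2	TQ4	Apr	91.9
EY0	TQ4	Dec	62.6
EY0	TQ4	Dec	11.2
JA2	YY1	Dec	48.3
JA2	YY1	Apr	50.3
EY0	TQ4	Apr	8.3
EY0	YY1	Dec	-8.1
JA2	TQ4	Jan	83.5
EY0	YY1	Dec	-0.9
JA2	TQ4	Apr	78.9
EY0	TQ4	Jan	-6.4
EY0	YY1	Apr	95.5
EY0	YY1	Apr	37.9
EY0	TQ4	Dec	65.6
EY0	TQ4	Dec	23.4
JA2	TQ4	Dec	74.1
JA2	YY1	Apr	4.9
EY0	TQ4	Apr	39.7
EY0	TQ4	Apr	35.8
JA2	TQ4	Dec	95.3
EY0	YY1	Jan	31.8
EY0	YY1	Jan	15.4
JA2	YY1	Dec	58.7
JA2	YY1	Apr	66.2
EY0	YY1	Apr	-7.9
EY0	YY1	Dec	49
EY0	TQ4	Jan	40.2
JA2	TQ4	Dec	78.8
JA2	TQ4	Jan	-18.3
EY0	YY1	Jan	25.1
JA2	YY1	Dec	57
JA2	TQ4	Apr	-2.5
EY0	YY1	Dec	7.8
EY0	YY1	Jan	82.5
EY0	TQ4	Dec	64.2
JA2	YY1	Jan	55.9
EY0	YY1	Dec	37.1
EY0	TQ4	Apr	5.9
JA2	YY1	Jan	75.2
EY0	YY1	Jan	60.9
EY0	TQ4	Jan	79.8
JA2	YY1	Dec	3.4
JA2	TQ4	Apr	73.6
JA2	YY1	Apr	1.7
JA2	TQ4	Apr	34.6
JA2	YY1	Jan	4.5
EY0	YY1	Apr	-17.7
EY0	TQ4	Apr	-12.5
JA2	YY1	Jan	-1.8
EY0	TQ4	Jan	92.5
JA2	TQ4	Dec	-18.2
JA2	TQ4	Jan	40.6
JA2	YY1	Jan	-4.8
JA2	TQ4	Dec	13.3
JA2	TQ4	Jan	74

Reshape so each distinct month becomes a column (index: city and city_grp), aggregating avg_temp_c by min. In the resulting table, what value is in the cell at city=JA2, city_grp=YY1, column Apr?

Rows with city=JA2, city_grp=YY1 and month=Apr: avg_temp_c values are 1.9, 50.3, 4.9, 66.2, 1.7.
min(1.9, 50.3, 4.9, 66.2, 1.7) = 1.7.

1.7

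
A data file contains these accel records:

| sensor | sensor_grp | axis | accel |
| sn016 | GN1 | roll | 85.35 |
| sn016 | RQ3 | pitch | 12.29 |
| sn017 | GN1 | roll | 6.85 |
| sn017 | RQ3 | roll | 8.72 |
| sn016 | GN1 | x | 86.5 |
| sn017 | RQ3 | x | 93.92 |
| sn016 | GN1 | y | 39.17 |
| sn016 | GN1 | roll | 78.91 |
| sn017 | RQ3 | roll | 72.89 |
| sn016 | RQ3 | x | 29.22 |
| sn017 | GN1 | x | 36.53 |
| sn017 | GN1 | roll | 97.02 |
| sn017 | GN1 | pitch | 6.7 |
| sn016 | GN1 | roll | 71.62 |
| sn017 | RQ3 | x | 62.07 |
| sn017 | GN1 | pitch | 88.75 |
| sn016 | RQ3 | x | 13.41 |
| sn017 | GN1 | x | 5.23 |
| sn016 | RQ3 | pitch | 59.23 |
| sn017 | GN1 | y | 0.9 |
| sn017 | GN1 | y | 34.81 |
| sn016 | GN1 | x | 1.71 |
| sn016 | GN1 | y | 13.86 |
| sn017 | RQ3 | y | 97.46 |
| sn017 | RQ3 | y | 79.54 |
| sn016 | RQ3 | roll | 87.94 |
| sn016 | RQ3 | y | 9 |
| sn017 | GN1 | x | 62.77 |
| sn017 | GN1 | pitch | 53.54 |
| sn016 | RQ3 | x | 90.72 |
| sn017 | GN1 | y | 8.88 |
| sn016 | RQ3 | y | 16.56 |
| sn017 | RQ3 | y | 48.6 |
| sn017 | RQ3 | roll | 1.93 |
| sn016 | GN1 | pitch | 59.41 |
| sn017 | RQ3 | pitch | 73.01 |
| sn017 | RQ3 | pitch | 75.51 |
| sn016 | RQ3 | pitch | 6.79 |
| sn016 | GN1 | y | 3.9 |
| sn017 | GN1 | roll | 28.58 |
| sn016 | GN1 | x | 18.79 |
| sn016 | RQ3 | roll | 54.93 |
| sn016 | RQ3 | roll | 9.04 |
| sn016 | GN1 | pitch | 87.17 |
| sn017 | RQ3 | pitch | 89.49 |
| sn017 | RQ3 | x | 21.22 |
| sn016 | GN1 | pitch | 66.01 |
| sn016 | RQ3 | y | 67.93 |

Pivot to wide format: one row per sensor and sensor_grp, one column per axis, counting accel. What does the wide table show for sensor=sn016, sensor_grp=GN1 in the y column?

Rows with sensor=sn016, sensor_grp=GN1 and axis=y: accel values are 39.17, 13.86, 3.9.
3 rows match — count = 3.

3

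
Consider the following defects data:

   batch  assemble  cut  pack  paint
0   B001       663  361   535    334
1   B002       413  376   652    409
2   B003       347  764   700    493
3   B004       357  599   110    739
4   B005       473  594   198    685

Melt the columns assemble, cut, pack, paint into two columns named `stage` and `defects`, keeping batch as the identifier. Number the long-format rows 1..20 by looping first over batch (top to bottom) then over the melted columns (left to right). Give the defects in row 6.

376

20 rows total (5 × 4). Row 6: index ⌊(6-1)/4⌋ = 1 into batch → B002; (6-1) mod 4 = 1 into the melted columns → cut.
So row 6 is (B002, cut, 376); defects = 376.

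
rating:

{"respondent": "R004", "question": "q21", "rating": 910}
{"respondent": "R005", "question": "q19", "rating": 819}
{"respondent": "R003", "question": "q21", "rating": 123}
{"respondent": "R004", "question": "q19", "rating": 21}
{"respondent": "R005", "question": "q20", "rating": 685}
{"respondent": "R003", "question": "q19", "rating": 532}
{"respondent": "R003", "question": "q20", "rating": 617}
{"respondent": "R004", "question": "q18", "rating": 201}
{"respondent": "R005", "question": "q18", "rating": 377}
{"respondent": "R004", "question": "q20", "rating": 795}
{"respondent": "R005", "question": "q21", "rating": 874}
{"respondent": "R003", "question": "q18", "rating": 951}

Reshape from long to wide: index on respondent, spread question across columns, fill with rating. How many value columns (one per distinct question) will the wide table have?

4 distinct question values: q18, q19, q20, q21.

4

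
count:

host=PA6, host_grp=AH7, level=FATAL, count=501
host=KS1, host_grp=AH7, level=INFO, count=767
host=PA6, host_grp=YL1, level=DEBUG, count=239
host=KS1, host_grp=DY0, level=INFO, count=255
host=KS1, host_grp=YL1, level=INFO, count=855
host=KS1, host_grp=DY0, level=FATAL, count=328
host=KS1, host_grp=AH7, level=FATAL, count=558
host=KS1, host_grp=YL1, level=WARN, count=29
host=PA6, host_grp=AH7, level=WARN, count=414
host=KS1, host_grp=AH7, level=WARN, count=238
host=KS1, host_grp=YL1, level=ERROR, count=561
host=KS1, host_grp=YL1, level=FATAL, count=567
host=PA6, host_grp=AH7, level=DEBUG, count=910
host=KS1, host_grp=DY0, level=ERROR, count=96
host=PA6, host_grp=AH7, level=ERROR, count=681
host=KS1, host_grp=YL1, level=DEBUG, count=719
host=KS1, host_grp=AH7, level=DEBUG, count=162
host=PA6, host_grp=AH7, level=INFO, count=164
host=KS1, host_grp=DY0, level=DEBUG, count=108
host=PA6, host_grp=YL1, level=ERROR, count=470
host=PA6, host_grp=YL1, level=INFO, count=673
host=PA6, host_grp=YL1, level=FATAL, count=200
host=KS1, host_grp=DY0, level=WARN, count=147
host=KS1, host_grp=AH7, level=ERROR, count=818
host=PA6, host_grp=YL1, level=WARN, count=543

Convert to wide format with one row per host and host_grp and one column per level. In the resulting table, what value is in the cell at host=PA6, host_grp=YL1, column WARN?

543

Wide layout: rows indexed by host and host_grp, columns are the 5 distinct level values (FATAL, INFO, DEBUG, WARN, ERROR).
Cell (host=PA6, host_grp=YL1, level=WARN) draws from the long row where host=PA6, host_grp=YL1 and level=WARN, which has count=543.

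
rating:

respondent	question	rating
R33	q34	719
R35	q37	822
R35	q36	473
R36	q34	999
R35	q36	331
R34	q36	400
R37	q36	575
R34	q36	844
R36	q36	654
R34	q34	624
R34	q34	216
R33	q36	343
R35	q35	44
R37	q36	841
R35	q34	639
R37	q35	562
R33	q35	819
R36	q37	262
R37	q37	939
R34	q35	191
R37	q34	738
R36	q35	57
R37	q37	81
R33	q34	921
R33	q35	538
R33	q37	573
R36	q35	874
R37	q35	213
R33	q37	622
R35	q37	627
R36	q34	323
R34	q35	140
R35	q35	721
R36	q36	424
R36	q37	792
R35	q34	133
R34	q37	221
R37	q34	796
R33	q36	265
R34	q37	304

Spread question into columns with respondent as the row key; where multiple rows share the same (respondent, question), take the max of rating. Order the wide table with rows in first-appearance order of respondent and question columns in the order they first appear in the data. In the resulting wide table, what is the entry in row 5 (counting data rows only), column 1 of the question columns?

With rows in first-appearance order of respondent, row 5 is respondent=R37. question columns in first-appearance order: q34, q37, q36, q35; column 1 is q34.
Long rows with respondent=R37, question=q34: max(738, 796) = 796.

796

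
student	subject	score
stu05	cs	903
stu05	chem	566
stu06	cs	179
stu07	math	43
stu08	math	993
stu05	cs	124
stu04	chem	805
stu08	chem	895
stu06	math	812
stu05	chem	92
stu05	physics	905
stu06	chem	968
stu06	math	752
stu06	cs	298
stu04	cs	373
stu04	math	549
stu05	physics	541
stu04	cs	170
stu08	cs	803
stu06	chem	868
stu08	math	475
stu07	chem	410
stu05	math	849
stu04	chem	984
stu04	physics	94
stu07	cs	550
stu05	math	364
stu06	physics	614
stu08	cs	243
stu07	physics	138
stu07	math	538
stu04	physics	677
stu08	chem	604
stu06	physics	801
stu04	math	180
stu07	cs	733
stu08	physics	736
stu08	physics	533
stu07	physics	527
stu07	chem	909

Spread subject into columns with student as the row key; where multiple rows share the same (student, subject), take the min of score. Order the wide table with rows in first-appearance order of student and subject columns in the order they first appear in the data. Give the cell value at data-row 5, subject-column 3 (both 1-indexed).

With rows in first-appearance order of student, row 5 is student=stu04. subject columns in first-appearance order: cs, chem, math, physics; column 3 is math.
Long rows with student=stu04, subject=math: min(549, 180) = 180.

180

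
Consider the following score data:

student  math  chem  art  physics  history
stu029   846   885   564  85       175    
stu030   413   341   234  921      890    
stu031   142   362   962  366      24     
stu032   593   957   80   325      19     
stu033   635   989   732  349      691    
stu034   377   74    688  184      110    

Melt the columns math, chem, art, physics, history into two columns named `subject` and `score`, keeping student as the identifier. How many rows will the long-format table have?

6 student values × 5 melted columns = 30 rows.

30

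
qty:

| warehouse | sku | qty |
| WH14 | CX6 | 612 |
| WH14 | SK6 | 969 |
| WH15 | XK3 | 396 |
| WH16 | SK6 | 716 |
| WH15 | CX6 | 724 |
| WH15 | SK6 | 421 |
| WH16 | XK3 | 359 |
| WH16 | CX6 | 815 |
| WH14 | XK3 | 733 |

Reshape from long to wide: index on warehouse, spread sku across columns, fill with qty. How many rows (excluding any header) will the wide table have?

3 distinct warehouse values → 3 rows.

3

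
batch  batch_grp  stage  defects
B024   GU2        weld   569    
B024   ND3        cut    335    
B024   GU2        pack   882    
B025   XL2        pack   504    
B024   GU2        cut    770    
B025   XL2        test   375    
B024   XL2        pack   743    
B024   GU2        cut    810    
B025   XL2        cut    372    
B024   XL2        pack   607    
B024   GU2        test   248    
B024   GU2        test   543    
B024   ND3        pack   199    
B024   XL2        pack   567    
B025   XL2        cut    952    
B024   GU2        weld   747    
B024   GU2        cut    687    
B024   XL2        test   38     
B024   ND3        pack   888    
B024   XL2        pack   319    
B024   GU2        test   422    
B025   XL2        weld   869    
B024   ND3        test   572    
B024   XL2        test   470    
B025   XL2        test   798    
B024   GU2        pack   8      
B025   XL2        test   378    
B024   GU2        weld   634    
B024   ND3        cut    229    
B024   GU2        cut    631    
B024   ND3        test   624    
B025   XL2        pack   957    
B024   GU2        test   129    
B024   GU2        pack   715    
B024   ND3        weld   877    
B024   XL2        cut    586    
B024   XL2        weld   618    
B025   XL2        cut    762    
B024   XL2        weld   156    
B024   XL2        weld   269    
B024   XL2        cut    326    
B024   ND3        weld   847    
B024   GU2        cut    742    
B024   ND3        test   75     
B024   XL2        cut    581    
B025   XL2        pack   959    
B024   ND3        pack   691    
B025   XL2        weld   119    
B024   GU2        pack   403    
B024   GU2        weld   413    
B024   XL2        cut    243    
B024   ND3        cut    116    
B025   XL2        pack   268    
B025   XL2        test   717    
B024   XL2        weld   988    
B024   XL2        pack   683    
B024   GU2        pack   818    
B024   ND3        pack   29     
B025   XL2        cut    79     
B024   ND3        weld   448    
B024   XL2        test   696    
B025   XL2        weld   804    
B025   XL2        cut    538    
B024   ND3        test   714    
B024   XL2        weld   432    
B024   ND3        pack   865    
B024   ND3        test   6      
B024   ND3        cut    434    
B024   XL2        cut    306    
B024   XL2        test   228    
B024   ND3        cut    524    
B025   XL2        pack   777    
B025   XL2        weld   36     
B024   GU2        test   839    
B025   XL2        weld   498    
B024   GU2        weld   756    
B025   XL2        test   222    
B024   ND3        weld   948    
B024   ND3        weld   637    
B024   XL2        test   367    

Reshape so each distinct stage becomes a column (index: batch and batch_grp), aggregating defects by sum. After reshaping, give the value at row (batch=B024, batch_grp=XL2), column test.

1799

Rows with batch=B024, batch_grp=XL2 and stage=test: defects values are 38, 470, 696, 228, 367.
38 + 470 + 696 + 228 + 367 = 1799.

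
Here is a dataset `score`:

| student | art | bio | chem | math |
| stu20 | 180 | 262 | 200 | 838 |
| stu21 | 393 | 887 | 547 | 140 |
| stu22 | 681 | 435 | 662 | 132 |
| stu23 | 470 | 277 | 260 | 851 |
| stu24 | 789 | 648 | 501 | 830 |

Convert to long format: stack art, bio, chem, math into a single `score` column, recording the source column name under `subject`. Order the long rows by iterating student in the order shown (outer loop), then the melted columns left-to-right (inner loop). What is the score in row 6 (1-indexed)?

887

20 rows total (5 × 4). Row 6: index ⌊(6-1)/4⌋ = 1 into student → stu21; (6-1) mod 4 = 1 into the melted columns → bio.
So row 6 is (stu21, bio, 887); score = 887.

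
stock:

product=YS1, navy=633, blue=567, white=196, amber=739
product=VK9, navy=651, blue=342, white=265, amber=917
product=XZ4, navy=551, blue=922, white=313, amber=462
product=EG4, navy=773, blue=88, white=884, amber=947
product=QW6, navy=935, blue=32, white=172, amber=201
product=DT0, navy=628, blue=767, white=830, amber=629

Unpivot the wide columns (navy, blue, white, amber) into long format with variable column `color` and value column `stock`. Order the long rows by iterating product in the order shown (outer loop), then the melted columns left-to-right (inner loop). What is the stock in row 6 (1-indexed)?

342

24 rows total (6 × 4). Row 6: index ⌊(6-1)/4⌋ = 1 into product → VK9; (6-1) mod 4 = 1 into the melted columns → blue.
So row 6 is (VK9, blue, 342); stock = 342.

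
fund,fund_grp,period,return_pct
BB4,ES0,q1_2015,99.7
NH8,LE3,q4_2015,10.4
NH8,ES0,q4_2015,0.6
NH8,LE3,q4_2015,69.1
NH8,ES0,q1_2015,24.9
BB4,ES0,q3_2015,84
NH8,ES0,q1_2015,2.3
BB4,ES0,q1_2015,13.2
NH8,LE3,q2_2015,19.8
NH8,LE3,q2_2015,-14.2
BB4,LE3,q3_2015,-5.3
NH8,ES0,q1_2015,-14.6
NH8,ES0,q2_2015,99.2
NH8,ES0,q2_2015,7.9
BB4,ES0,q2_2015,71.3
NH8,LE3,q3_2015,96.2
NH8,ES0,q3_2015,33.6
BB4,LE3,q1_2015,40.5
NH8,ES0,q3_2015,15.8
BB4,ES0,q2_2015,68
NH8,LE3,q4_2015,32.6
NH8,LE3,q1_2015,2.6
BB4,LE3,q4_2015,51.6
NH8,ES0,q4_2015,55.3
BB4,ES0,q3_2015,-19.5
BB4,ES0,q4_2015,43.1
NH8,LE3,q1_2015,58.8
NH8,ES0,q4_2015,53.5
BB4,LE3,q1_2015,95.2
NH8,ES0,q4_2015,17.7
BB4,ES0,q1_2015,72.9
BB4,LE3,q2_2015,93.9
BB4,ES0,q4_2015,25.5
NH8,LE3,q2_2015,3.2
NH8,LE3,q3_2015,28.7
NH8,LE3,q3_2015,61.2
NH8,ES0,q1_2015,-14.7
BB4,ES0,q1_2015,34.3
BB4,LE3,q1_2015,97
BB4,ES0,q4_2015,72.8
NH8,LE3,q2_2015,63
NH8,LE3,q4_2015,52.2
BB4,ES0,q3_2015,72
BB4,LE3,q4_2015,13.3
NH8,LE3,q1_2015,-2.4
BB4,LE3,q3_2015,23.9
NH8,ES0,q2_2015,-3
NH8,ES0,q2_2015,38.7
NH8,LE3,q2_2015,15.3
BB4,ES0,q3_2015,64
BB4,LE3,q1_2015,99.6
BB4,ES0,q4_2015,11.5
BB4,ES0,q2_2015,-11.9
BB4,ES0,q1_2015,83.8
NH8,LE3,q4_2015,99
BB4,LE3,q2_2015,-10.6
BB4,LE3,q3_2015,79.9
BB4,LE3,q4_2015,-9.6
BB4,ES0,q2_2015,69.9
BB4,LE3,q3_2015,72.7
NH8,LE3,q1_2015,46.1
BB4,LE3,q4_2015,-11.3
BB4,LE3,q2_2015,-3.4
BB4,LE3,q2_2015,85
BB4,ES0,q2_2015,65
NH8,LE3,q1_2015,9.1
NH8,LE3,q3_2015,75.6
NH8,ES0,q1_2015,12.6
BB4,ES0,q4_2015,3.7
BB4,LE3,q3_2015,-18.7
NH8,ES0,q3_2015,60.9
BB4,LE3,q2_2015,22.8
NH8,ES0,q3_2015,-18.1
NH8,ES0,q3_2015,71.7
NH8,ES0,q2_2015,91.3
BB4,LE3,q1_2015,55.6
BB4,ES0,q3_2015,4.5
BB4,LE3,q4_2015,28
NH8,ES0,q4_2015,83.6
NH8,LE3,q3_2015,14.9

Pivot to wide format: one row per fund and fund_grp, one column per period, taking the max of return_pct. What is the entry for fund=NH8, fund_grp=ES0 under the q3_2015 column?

Rows with fund=NH8, fund_grp=ES0 and period=q3_2015: return_pct values are 33.6, 15.8, 60.9, -18.1, 71.7.
max(33.6, 15.8, 60.9, -18.1, 71.7) = 71.7.

71.7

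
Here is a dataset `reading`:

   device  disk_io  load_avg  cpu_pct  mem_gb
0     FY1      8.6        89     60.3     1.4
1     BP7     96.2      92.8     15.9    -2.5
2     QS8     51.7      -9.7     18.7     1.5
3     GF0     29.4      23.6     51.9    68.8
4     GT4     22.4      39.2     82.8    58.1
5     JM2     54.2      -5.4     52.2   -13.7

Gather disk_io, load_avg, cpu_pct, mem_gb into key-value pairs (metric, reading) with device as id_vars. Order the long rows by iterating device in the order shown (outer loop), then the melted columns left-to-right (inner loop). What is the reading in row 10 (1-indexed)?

-9.7

24 rows total (6 × 4). Row 10: index ⌊(10-1)/4⌋ = 2 into device → QS8; (10-1) mod 4 = 1 into the melted columns → load_avg.
So row 10 is (QS8, load_avg, -9.7); reading = -9.7.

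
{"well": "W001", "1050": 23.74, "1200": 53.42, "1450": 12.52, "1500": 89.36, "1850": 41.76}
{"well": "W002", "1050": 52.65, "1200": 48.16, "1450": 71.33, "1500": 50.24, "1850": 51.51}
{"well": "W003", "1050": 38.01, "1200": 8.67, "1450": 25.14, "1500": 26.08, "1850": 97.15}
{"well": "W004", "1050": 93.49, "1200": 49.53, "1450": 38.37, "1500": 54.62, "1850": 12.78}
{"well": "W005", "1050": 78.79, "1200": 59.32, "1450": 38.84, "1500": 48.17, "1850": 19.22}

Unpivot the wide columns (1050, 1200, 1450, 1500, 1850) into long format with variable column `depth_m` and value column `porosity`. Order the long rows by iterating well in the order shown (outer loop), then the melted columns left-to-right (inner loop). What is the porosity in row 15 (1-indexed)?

25 rows total (5 × 5). Row 15: index ⌊(15-1)/5⌋ = 2 into well → W003; (15-1) mod 5 = 4 into the melted columns → 1850.
So row 15 is (W003, 1850, 97.15); porosity = 97.15.

97.15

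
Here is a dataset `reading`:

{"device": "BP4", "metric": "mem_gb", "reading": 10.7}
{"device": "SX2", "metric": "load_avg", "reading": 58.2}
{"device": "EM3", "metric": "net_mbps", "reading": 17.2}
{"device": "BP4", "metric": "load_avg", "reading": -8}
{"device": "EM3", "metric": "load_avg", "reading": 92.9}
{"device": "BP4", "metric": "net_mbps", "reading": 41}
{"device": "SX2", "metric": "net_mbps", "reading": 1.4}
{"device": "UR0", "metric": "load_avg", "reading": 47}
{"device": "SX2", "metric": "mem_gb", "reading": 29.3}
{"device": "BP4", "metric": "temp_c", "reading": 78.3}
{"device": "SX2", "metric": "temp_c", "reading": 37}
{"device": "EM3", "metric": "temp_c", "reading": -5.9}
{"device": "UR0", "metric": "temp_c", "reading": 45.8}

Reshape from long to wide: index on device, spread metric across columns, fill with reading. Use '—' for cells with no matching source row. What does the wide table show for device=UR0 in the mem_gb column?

No long-format row has device=UR0 and metric=mem_gb, so the cell is —.

—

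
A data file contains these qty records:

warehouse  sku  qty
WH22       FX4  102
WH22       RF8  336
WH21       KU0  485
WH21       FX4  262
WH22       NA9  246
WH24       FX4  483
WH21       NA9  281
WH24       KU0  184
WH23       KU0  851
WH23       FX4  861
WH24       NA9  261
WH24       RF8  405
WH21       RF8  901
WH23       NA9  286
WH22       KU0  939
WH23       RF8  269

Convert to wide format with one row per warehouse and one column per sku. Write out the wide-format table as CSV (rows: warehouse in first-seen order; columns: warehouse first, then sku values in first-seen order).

Columns: warehouse plus the 4 distinct sku values (FX4, RF8, KU0, NA9).
For example, row WH22 column FX4 takes qty=102 from the long row (WH22, FX4).

warehouse,FX4,RF8,KU0,NA9
WH22,102,336,939,246
WH21,262,901,485,281
WH24,483,405,184,261
WH23,861,269,851,286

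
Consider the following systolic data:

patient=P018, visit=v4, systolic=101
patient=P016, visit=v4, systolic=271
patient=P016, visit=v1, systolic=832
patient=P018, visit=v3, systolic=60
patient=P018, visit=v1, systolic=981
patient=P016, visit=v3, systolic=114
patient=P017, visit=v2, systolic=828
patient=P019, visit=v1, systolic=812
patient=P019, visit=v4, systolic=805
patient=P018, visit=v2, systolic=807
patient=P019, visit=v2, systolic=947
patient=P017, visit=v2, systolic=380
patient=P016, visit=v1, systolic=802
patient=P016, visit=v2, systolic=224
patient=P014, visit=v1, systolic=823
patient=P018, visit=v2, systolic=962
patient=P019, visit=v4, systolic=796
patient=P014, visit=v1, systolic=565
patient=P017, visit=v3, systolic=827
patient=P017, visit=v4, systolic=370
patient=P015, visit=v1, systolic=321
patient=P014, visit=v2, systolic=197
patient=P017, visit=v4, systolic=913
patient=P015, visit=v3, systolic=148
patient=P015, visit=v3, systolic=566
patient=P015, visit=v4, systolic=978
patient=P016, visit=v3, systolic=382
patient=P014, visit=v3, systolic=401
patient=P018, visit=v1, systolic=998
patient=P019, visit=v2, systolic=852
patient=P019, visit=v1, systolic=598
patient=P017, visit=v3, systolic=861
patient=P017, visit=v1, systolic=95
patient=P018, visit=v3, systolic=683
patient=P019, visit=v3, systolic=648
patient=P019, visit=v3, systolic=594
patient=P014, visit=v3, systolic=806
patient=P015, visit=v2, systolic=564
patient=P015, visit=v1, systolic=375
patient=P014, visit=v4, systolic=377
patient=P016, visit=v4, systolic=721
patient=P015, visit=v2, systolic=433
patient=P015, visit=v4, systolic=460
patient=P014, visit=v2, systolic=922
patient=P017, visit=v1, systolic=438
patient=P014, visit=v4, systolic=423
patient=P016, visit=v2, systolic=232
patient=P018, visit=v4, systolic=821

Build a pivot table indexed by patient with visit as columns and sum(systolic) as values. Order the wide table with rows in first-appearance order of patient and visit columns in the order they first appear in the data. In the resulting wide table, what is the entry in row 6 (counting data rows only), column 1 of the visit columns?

With rows in first-appearance order of patient, row 6 is patient=P015. visit columns in first-appearance order: v4, v1, v3, v2; column 1 is v4.
Long rows with patient=P015, visit=v4: 978 + 460 = 1438.

1438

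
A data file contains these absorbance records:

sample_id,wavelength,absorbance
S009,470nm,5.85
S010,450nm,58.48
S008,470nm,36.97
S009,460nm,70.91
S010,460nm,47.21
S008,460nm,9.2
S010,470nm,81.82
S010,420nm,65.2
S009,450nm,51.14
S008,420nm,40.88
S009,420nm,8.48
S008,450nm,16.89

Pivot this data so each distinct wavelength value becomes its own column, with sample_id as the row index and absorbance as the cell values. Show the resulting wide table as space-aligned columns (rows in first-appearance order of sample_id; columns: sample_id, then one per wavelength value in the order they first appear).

Columns: sample_id plus the 4 distinct wavelength values (470nm, 450nm, 460nm, 420nm).
For example, row S009 column 470nm takes absorbance=5.85 from the long row (S009, 470nm).

sample_id  470nm  450nm  460nm  420nm
S009       5.85   51.14  70.91  8.48 
S010       81.82  58.48  47.21  65.2 
S008       36.97  16.89  9.2    40.88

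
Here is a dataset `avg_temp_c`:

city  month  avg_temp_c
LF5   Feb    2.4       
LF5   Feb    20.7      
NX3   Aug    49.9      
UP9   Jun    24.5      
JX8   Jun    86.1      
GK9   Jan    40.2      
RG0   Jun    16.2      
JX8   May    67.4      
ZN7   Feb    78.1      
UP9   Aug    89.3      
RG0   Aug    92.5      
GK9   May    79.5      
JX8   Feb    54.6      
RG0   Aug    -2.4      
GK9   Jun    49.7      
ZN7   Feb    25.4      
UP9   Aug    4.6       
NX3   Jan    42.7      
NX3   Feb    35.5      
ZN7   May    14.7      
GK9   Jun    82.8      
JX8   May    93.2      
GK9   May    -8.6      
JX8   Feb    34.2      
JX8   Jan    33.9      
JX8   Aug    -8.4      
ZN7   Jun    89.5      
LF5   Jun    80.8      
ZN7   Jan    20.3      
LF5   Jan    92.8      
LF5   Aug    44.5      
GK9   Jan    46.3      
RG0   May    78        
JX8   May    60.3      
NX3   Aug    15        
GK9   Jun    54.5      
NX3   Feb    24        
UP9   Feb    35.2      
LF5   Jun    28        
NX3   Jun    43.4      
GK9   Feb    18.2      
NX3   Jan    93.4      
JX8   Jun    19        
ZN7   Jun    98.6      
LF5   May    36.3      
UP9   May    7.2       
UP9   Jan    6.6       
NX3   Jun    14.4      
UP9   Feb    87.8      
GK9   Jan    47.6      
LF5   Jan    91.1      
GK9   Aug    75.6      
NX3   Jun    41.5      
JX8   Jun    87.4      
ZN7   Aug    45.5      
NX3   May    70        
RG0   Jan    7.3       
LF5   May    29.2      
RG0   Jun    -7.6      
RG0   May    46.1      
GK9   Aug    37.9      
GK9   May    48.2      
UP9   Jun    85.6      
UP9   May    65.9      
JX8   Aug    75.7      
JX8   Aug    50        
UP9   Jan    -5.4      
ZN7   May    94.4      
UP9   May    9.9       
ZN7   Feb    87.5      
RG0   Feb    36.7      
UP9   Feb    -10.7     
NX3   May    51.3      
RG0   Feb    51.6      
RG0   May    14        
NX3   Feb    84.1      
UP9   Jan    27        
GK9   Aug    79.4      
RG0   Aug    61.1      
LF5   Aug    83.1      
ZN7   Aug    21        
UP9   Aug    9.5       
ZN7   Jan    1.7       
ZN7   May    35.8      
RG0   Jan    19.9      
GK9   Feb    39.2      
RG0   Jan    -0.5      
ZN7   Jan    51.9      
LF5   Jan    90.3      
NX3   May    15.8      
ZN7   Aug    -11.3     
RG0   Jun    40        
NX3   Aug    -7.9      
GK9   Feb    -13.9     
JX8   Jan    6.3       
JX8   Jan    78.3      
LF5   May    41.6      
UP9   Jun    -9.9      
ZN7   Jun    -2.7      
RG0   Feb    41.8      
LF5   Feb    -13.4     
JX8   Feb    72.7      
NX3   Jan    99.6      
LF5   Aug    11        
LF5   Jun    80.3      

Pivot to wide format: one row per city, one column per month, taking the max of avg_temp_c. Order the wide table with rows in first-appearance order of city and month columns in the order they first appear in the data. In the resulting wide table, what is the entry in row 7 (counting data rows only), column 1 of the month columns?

With rows in first-appearance order of city, row 7 is city=ZN7. month columns in first-appearance order: Feb, Aug, Jun, Jan, May; column 1 is Feb.
Long rows with city=ZN7, month=Feb: max(78.1, 25.4, 87.5) = 87.5.

87.5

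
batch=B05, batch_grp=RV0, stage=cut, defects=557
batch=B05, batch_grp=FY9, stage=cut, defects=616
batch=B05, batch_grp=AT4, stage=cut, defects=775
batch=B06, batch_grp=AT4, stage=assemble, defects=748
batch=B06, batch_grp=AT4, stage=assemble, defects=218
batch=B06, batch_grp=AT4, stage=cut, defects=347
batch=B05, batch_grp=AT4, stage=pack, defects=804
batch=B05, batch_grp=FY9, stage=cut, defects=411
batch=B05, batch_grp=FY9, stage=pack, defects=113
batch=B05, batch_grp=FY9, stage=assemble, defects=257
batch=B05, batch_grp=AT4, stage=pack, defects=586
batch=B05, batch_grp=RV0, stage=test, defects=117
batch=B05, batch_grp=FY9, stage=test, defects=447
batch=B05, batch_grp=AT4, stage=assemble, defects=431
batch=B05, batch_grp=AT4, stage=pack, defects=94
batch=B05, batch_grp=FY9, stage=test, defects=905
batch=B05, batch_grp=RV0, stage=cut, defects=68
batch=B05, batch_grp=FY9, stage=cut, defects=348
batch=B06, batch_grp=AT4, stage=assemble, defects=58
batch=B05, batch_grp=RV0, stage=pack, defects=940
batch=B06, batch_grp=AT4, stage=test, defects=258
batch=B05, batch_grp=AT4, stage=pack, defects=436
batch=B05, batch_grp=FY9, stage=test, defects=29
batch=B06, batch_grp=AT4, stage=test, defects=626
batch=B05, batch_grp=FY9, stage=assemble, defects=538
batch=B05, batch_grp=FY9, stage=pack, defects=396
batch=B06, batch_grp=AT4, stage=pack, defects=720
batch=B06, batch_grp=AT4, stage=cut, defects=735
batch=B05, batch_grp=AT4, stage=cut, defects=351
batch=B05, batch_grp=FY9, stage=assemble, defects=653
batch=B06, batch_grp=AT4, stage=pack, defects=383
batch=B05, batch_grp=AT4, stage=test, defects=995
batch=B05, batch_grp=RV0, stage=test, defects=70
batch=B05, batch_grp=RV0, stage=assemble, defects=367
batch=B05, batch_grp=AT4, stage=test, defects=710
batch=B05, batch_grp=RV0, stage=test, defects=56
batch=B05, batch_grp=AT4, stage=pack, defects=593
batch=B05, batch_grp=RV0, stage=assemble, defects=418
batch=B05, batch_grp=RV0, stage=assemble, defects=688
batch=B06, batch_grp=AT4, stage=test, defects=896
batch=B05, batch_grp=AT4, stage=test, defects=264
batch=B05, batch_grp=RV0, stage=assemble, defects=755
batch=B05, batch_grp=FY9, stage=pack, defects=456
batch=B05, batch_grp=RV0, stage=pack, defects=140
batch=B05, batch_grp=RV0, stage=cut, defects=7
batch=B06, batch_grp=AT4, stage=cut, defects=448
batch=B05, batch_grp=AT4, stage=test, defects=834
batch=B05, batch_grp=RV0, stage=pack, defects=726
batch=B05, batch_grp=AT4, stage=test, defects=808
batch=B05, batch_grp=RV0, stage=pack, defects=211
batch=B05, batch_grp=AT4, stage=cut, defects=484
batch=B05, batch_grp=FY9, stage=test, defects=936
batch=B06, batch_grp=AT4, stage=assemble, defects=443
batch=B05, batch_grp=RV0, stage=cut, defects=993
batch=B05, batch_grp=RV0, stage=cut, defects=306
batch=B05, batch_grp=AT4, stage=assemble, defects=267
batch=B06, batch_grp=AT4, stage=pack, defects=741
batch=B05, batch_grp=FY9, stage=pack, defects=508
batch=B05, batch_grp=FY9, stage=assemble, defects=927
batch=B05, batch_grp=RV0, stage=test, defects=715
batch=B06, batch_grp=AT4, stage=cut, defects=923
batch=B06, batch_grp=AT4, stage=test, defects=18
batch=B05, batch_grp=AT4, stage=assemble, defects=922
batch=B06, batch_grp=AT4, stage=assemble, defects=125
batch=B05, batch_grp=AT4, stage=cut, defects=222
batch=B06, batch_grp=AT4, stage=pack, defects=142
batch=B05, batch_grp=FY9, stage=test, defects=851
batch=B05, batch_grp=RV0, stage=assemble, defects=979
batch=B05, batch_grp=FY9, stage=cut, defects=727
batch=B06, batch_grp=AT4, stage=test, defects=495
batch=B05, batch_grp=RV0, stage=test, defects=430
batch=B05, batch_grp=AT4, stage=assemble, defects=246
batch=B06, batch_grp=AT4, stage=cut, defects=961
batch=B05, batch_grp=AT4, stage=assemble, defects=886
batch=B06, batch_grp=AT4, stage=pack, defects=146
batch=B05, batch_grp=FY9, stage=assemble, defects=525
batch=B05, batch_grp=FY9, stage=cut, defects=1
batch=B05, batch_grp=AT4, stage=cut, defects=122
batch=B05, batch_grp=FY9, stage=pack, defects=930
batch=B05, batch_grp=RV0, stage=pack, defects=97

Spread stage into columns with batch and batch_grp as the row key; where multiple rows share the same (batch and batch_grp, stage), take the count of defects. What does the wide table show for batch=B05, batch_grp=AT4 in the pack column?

5

Rows with batch=B05, batch_grp=AT4 and stage=pack: defects values are 804, 586, 94, 436, 593.
5 rows match — count = 5.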